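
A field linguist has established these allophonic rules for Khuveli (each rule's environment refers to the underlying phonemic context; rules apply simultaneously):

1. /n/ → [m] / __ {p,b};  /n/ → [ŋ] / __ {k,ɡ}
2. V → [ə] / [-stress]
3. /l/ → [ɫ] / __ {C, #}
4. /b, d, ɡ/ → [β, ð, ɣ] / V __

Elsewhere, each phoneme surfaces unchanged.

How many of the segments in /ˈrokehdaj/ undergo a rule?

Segments that undergo a rule: /e/ → [ə] (rule 2); /a/ → [ə] (rule 2).
All other segments surface unchanged.

2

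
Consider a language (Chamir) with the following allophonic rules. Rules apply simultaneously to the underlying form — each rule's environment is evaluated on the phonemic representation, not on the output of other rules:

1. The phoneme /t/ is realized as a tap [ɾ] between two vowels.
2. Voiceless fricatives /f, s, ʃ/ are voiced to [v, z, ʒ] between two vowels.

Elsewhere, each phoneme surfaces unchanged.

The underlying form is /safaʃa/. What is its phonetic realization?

/s/ (word-initial) is in the target of rule 2 but the environment (between two vowels) is not met → [s].
/a/ (between /s/ and /f/): no rule targets it → [a].
/f/ (between /a/ and /a/) occurs between two vowels → [v] by rule 2.
/a/ — not in any rule's target class → [a].
/ʃ/ — between /a/ and /a/, between two vowels — surfaces as [ʒ] (rule 2).
/a/ stays [a].

[savaʒa]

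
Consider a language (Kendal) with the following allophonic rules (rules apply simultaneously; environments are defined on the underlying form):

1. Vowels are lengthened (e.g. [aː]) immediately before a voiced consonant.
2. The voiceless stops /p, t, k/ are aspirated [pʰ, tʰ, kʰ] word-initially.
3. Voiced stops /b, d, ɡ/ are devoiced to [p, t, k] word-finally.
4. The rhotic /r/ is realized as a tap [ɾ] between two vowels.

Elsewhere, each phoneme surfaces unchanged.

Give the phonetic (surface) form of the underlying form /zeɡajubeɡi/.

[zeːɡaːjuːbeːɡi]

/z/ (word-initial): no rule targets it → [z].
/e/ meets the environment for rule 1 (before a voiced consonant) → [eː].
/ɡ/ (between /e/ and /a/) is in the target of rule 3 but the environment (word-finally) is not met → [ɡ].
Rule 1 applies to /a/ (between /ɡ/ and /j/: before a voiced consonant) → [aː].
/j/ — not in any rule's target class → [j].
Rule 1 applies to /u/ (between /j/ and /b/: before a voiced consonant) → [uː].
/b/ — between /u/ and /e/; rule 3 does not apply here → [b].
/e/ (between /b/ and /ɡ/): before a voiced consonant, so rule 1 applies → [eː].
/ɡ/ — between /e/ and /i/; rule 3 does not apply here → [ɡ].
/i/ (word-final) is in the target of rule 1 but the environment (before a voiced consonant) is not met → [i].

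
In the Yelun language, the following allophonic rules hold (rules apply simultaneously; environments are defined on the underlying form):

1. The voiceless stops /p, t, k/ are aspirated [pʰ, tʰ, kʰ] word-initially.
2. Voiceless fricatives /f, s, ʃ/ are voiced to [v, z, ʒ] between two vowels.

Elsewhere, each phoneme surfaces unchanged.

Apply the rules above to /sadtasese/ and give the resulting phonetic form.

/s/ — word-initial; rule 2 does not apply here → [s].
/t/ — between /d/ and /a/; rule 1 does not apply here → [t].
Rule 2 applies to /s/ (between /a/ and /e/: between two vowels) → [z].
Rule 2 applies to /s/ (between /e/ and /e/: between two vowels) → [z].

[sadtazeze]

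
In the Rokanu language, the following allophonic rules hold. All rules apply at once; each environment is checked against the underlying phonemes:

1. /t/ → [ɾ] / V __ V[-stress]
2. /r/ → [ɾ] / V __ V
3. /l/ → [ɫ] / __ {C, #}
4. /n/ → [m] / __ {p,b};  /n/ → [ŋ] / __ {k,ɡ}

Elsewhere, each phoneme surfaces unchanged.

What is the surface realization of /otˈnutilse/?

[otˈnuɾiɫse]

/o/ (word-initial) is unaffected → [o].
/t/ (between /o/ and /n/): rule 1 targets it, but not between a vowel and a following unstressed vowel → unchanged [t].
/n/ (between /t/ and /u/) is in the target of rule 4 but the environment (before a labial or velar stop) is not met → [n].
/u/ (between /n/ and /t/) is unaffected → [u].
/t/ meets the environment for rule 1 (between a vowel and a following unstressed vowel) → [ɾ].
/i/ stays [i].
/l/ meets the environment for rule 3 (word-finally or immediately before a consonant) → [ɫ].
/s/ (between /l/ and /e/) is unaffected → [s].
/e/ stays [e].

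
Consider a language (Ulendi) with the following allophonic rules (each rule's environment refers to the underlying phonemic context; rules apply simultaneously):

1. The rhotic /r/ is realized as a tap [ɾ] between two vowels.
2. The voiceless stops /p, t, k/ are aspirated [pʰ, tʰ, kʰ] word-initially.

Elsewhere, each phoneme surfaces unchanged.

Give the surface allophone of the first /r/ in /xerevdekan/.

[ɾ]

/r/ — between /e/ and /e/, between two vowels — surfaces as [ɾ] (rule 1).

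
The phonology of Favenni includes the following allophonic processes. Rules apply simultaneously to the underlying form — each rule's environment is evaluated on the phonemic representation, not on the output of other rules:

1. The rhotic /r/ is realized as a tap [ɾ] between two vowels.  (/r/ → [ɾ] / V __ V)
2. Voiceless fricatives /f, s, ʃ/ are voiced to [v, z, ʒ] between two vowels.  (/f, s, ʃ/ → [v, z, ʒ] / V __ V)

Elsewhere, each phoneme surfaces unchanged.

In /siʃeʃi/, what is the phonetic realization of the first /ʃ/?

/ʃ/ meets the environment for rule 2 (between two vowels) → [ʒ].

[ʒ]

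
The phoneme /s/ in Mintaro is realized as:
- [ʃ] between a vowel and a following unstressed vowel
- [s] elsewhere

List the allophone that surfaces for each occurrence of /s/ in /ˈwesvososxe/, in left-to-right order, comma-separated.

[s], [ʃ], [s]

Occurrence 1 (position 3): no conditioning environment matches → elsewhere allophone [s].
Occurrence 2 (position 6): between a vowel and a following unstressed vowel → [ʃ].
Occurrence 3 (position 8): no conditioning environment matches → elsewhere allophone [s].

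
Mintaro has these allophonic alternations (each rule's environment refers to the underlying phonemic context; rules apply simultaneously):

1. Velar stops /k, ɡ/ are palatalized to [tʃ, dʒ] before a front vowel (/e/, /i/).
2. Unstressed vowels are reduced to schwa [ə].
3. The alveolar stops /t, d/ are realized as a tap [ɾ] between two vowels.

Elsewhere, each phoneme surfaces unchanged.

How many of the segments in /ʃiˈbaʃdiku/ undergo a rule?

Segments that undergo a rule: /i/ → [ə] (rule 2); /i/ → [ə] (rule 2); /u/ → [ə] (rule 2).
All other segments surface unchanged.

3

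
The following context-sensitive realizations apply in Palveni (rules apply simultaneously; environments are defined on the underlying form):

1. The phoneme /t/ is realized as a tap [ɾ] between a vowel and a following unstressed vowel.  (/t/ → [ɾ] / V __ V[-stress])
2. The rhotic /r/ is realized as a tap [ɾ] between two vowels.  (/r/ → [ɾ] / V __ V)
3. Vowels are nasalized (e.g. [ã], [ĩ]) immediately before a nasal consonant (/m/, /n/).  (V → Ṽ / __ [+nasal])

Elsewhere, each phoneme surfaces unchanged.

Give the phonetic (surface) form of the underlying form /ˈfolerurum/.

[ˈfoleɾuɾũm]

/f/ (word-initial) is unaffected → [f].
/o/ (between /f/ and /l/) fails the environment for rule 3, so it stays [o].
/l/ stays [l].
/e/ (between /l/ and /r/) fails the environment for rule 3, so it stays [e].
Rule 2 applies to /r/ (between /e/ and /u/: between two vowels) → [ɾ].
/u/ (between /r/ and /r/) fails the environment for rule 3, so it stays [u].
Rule 2 applies to /r/ (between /u/ and /u/: between two vowels) → [ɾ].
/u/ meets the environment for rule 3 (before a nasal consonant) → [ũ].
/m/ (word-final): no rule targets it → [m].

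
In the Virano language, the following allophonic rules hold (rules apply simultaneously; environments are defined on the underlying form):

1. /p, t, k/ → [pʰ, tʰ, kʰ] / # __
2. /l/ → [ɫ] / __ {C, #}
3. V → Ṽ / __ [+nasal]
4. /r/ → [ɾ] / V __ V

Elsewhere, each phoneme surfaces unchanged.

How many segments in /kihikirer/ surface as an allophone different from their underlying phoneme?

2

Segments that undergo a rule: /k/ → [kʰ] (rule 1); /r/ → [ɾ] (rule 4).
All other segments surface unchanged.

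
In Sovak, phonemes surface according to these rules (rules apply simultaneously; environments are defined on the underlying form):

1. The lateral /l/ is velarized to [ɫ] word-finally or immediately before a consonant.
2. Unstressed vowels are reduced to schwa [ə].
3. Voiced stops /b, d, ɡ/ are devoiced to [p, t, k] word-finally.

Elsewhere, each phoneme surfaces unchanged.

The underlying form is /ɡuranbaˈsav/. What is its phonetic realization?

[ɡərənbəˈsav]

/ɡ/ (word-initial) is in the target of rule 3 but the environment (word-finally) is not met → [ɡ].
/u/ (between /ɡ/ and /r/) occurs in an unstressed syllable → [ə] by rule 2.
/r/ (between /u/ and /a/) is unaffected → [r].
/a/ (between /r/ and /n/) occurs in an unstressed syllable → [ə] by rule 2.
/n/ — not in any rule's target class → [n].
/b/ — between /n/ and /a/; rule 3 does not apply here → [b].
/a/ meets the environment for rule 2 (in an unstressed syllable) → [ə].
/s/ — not in any rule's target class → [s].
/a/ — between /s/ and /v/; rule 2 does not apply here → [a].
/v/ (word-final) is unaffected → [v].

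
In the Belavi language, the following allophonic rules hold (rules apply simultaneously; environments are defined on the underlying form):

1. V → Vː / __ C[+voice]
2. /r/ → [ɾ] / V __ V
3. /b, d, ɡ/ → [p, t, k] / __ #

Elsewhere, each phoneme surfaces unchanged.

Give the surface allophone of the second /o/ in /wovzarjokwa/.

/o/ (between /j/ and /k/): rule 1 targets it, but not before a voiced consonant → unchanged [o].

[o]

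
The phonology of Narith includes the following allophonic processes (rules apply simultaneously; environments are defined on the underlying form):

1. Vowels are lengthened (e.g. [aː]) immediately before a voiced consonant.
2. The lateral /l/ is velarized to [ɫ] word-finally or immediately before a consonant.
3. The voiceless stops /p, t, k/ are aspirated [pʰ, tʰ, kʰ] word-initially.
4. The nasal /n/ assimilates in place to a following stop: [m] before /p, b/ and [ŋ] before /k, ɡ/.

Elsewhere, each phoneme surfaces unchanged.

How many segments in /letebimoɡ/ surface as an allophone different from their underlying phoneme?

Segments that undergo a rule: /e/ → [eː] (rule 1); /i/ → [iː] (rule 1); /o/ → [oː] (rule 1).
All other segments surface unchanged.

3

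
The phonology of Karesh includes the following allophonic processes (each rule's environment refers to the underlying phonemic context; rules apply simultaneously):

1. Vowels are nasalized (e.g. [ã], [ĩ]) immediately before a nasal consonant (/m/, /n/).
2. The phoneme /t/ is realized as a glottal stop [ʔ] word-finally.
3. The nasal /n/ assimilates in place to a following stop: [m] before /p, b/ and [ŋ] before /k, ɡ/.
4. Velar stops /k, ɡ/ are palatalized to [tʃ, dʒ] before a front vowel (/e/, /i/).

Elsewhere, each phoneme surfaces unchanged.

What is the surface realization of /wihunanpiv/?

/w/ (word-initial) is unaffected → [w].
/i/ — between /w/ and /h/; rule 1 does not apply here → [i].
/h/ stays [h].
/u/ (between /h/ and /n/) occurs before a nasal consonant → [ũ] by rule 1.
/n/ (between /u/ and /a/) fails the environment for rule 3, so it stays [n].
/a/ meets the environment for rule 1 (before a nasal consonant) → [ã].
/n/ (between /a/ and /p/): before a labial or velar stop, so rule 3 applies → [m].
/p/ (between /n/ and /i/) is unaffected → [p].
/i/ — between /p/ and /v/; rule 1 does not apply here → [i].
/v/ (word-final): no rule targets it → [v].

[wihũnãmpiv]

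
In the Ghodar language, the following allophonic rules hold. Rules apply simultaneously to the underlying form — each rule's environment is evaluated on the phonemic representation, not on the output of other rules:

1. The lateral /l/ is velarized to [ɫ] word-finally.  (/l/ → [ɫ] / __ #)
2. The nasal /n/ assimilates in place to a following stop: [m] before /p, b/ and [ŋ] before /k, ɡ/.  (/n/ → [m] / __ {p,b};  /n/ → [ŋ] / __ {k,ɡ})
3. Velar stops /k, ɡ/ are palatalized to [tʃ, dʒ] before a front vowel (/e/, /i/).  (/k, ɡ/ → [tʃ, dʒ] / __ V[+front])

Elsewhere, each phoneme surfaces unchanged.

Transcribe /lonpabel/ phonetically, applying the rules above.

[lompabeɫ]

/l/ (word-initial) is in the target of rule 1 but the environment (word-finally) is not met → [l].
/o/ (between /l/ and /n/) is unaffected → [o].
/n/ — between /o/ and /p/, before a labial or velar stop — surfaces as [m] (rule 2).
/p/ — not in any rule's target class → [p].
/a/ — not in any rule's target class → [a].
/b/ stays [b].
/e/ stays [e].
/l/ (word-final) occurs word-finally → [ɫ] by rule 1.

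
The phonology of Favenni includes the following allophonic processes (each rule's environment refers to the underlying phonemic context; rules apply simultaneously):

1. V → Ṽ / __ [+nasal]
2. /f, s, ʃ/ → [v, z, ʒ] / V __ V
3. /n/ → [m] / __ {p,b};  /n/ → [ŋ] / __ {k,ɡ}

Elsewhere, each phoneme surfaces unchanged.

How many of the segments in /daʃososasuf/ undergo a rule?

4

Segments that undergo a rule: /ʃ/ → [ʒ] (rule 2); /s/ → [z] (rule 2); /s/ → [z] (rule 2); /s/ → [z] (rule 2).
All other segments surface unchanged.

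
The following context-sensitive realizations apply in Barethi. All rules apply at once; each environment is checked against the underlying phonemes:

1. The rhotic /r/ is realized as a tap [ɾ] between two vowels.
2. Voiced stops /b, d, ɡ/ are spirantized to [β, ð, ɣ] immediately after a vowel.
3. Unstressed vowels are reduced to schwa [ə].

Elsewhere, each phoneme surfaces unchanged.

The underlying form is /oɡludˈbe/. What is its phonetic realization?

Rule 3 applies to /o/ (word-initial: in an unstressed syllable) → [ə].
Rule 2 applies to /ɡ/ (between /o/ and /l/: immediately after a vowel) → [ɣ].
/u/ (between /l/ and /d/) occurs in an unstressed syllable → [ə] by rule 3.
/d/ meets the environment for rule 2 (immediately after a vowel) → [ð].
/b/ (between /d/ and /e/) is in the target of rule 2 but the environment (immediately after a vowel) is not met → [b].
/e/ (word-final) fails the environment for rule 3, so it stays [e].

[əɣləðˈbe]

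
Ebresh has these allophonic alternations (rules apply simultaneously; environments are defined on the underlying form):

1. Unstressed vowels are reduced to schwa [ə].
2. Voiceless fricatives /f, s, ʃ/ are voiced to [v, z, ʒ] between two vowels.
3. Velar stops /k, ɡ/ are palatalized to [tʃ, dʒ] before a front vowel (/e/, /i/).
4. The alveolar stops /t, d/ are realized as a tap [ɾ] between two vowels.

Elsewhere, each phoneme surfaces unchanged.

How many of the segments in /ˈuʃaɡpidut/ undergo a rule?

5

Segments that undergo a rule: /ʃ/ → [ʒ] (rule 2); /a/ → [ə] (rule 1); /i/ → [ə] (rule 1); /d/ → [ɾ] (rule 4); /u/ → [ə] (rule 1).
All other segments surface unchanged.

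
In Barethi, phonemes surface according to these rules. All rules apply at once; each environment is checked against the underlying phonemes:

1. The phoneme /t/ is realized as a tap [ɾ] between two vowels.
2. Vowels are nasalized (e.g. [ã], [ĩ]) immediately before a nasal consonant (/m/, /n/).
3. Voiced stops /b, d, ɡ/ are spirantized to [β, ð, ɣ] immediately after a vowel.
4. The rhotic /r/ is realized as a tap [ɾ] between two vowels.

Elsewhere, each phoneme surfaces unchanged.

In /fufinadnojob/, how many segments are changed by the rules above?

3

Segments that undergo a rule: /i/ → [ĩ] (rule 2); /d/ → [ð] (rule 3); /b/ → [β] (rule 3).
All other segments surface unchanged.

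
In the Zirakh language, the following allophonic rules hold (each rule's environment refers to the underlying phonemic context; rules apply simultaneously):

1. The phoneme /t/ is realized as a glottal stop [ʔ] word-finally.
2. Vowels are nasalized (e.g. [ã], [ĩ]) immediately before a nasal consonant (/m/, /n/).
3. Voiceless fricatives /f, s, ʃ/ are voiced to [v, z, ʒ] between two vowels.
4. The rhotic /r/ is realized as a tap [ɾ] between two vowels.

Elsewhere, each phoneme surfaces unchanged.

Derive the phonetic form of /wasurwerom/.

/a/ (between /w/ and /s/): rule 2 targets it, but not before a nasal consonant → unchanged [a].
/s/ meets the environment for rule 3 (between two vowels) → [z].
/u/ (between /s/ and /r/) is in the target of rule 2 but the environment (before a nasal consonant) is not met → [u].
/r/ (between /u/ and /w/): rule 4 targets it, but not between two vowels → unchanged [r].
/e/ (between /w/ and /r/) is in the target of rule 2 but the environment (before a nasal consonant) is not met → [e].
/r/ meets the environment for rule 4 (between two vowels) → [ɾ].
Rule 2 applies to /o/ (between /r/ and /m/: before a nasal consonant) → [õ].

[wazurweɾõm]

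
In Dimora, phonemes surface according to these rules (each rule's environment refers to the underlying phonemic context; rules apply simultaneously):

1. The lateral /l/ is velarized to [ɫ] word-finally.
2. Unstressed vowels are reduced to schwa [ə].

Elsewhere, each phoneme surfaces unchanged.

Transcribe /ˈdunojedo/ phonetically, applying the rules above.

[ˈdunəjədə]

/d/ (word-initial) is unaffected → [d].
/u/ (between /d/ and /n/) fails the environment for rule 2, so it stays [u].
/n/ — not in any rule's target class → [n].
/o/ (between /n/ and /j/): in an unstressed syllable, so rule 2 applies → [ə].
/j/ (between /o/ and /e/) is unaffected → [j].
/e/ — between /j/ and /d/, in an unstressed syllable — surfaces as [ə] (rule 2).
/d/ (between /e/ and /o/) is unaffected → [d].
Rule 2 applies to /o/ (word-final: in an unstressed syllable) → [ə].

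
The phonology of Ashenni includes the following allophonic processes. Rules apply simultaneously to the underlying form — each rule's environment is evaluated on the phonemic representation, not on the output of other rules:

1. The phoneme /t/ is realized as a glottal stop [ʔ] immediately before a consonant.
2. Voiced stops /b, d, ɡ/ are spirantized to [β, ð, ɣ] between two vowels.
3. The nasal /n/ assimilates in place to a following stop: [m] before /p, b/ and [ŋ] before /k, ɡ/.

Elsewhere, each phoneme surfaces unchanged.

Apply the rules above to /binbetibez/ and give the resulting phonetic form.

[bimbetiβez]

/b/ — word-initial; rule 2 does not apply here → [b].
/i/ — not in any rule's target class → [i].
/n/ (between /i/ and /b/): before a labial or velar stop, so rule 3 applies → [m].
/b/ (between /n/ and /e/) fails the environment for rule 2, so it stays [b].
/e/ (between /b/ and /t/) is unaffected → [e].
/t/ (between /e/ and /i/) fails the environment for rule 1, so it stays [t].
/i/ — not in any rule's target class → [i].
/b/ (between /i/ and /e/) occurs between two vowels → [β] by rule 2.
/e/ — not in any rule's target class → [e].
/z/ stays [z].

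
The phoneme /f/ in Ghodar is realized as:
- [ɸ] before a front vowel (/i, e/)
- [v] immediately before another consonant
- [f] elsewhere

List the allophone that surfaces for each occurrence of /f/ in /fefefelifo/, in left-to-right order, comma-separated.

Occurrence 1 (position 1): before a front vowel (/i, e/) → [ɸ].
Occurrence 2 (position 3): before a front vowel (/i, e/) → [ɸ].
Occurrence 3 (position 5): before a front vowel (/i, e/) → [ɸ].
Occurrence 4 (position 9): no conditioning environment matches → elsewhere allophone [f].

[ɸ], [ɸ], [ɸ], [f]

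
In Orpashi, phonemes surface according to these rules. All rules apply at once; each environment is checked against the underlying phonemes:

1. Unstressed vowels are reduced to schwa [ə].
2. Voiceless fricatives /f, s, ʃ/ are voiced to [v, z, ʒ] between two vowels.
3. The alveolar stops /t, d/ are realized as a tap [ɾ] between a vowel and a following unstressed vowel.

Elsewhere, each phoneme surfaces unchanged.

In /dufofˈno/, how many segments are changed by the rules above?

Segments that undergo a rule: /u/ → [ə] (rule 1); /f/ → [v] (rule 2); /o/ → [ə] (rule 1).
All other segments surface unchanged.

3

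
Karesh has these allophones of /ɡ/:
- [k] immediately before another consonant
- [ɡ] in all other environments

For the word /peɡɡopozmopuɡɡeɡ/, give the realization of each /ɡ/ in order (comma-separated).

[k], [ɡ], [k], [ɡ], [ɡ]

Occurrence 1 (position 3): immediately before another consonant → [k].
Occurrence 2 (position 4): no conditioning environment matches → elsewhere allophone [ɡ].
Occurrence 3 (position 13): immediately before another consonant → [k].
Occurrence 4 (position 14): no conditioning environment matches → elsewhere allophone [ɡ].
Occurrence 5 (position 16): no conditioning environment matches → elsewhere allophone [ɡ].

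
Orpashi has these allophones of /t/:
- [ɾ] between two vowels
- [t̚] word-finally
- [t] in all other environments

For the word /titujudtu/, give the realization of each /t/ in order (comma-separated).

Occurrence 1 (position 1): no conditioning environment matches → elsewhere allophone [t].
Occurrence 2 (position 3): between two vowels → [ɾ].
Occurrence 3 (position 8): no conditioning environment matches → elsewhere allophone [t].

[t], [ɾ], [t]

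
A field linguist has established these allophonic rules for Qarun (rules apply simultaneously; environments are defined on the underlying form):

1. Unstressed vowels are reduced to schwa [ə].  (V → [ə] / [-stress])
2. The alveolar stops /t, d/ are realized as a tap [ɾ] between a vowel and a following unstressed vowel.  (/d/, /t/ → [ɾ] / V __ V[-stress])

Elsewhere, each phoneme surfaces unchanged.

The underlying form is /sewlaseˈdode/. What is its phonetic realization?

[səwləsəˈdoɾə]

/s/ (word-initial): no rule targets it → [s].
/e/ (between /s/ and /w/) occurs in an unstressed syllable → [ə] by rule 1.
/w/ (between /e/ and /l/): no rule targets it → [w].
/l/ stays [l].
/a/ (between /l/ and /s/) occurs in an unstressed syllable → [ə] by rule 1.
/s/ (between /a/ and /e/) is unaffected → [s].
/e/ — between /s/ and /d/, in an unstressed syllable — surfaces as [ə] (rule 1).
/d/ (between /e/ and /o/): rule 2 targets it, but not between a vowel and a following unstressed vowel → unchanged [d].
/o/ (between /d/ and /d/): rule 1 targets it, but not in an unstressed syllable → unchanged [o].
/d/ — between /o/ and /e/, between a vowel and a following unstressed vowel — surfaces as [ɾ] (rule 2).
/e/ meets the environment for rule 1 (in an unstressed syllable) → [ə].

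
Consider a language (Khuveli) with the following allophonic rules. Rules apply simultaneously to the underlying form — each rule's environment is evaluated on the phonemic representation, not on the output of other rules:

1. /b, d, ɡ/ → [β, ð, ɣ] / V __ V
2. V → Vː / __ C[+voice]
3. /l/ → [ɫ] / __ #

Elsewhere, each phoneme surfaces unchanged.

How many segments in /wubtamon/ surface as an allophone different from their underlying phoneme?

Segments that undergo a rule: /u/ → [uː] (rule 2); /a/ → [aː] (rule 2); /o/ → [oː] (rule 2).
All other segments surface unchanged.

3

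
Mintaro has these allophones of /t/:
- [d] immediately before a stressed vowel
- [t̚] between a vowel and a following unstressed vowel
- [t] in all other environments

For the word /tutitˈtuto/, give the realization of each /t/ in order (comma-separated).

Occurrence 1 (position 1): no conditioning environment matches → elsewhere allophone [t].
Occurrence 2 (position 3): between a vowel and a following unstressed vowel → [t̚].
Occurrence 3 (position 5): no conditioning environment matches → elsewhere allophone [t].
Occurrence 4 (position 6): immediately before a stressed vowel → [d].
Occurrence 5 (position 8): between a vowel and a following unstressed vowel → [t̚].

[t], [t̚], [t], [d], [t̚]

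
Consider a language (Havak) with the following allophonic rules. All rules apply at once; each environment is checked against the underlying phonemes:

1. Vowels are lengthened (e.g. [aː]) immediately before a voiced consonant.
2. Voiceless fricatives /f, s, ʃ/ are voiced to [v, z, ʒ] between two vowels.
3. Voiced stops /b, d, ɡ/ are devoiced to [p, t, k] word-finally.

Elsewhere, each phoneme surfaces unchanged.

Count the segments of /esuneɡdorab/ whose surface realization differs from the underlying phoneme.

Segments that undergo a rule: /s/ → [z] (rule 2); /u/ → [uː] (rule 1); /e/ → [eː] (rule 1); /o/ → [oː] (rule 1); /a/ → [aː] (rule 1); /b/ → [p] (rule 3).
All other segments surface unchanged.

6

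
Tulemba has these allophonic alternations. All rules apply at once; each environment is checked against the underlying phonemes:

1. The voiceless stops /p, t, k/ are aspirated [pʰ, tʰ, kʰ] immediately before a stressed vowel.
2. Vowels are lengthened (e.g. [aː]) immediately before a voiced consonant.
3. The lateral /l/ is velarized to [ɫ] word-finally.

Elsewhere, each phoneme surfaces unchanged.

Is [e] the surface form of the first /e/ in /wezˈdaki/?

No

Rule 2 applies to /e/ (between /w/ and /z/: before a voiced consonant) → [eː].
The actual realization is [eː], not [e].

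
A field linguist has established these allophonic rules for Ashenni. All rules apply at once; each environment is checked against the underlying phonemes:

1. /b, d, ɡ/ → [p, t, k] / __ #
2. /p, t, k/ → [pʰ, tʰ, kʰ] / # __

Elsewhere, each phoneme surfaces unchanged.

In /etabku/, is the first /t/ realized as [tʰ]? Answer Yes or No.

No

/t/ (between /e/ and /a/): rule 2 targets it, but not word-initially → unchanged [t].
The actual realization is [t], not [tʰ].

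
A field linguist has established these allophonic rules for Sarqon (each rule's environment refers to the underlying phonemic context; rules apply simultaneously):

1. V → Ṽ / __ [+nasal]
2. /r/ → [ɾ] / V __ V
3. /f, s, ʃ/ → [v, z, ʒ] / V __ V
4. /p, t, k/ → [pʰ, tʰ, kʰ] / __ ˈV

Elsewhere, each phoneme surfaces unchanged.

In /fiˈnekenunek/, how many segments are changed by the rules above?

3

Segments that undergo a rule: /i/ → [ĩ] (rule 1); /e/ → [ẽ] (rule 1); /u/ → [ũ] (rule 1).
All other segments surface unchanged.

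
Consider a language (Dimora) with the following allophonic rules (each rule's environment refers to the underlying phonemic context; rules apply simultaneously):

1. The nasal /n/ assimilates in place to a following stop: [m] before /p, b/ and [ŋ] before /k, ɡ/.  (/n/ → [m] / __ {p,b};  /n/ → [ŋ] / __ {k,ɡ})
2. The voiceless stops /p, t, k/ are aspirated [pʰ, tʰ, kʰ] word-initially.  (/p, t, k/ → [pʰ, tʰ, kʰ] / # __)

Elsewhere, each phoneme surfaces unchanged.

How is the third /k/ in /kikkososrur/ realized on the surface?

[k]

/k/ — between /k/ and /o/; rule 2 does not apply here → [k].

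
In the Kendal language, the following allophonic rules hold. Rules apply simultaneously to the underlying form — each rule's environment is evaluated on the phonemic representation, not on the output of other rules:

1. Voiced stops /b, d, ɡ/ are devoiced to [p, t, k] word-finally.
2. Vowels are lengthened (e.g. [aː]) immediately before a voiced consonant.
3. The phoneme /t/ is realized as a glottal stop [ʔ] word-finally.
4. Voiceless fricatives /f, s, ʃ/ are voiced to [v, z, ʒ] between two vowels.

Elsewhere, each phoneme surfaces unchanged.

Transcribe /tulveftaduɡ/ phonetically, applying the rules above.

[tuːlveftaːduːk]

/t/ (word-initial) fails the environment for rule 3, so it stays [t].
/u/ (between /t/ and /l/) occurs before a voiced consonant → [uː] by rule 2.
/l/ (between /u/ and /v/) is unaffected → [l].
/v/ — not in any rule's target class → [v].
/e/ (between /v/ and /f/) fails the environment for rule 2, so it stays [e].
/f/ — between /e/ and /t/; rule 4 does not apply here → [f].
/t/ (between /f/ and /a/) is in the target of rule 3 but the environment (word-finally) is not met → [t].
/a/ (between /t/ and /d/) occurs before a voiced consonant → [aː] by rule 2.
/d/ (between /a/ and /u/) fails the environment for rule 1, so it stays [d].
Rule 2 applies to /u/ (between /d/ and /ɡ/: before a voiced consonant) → [uː].
/ɡ/ meets the environment for rule 1 (word-finally) → [k].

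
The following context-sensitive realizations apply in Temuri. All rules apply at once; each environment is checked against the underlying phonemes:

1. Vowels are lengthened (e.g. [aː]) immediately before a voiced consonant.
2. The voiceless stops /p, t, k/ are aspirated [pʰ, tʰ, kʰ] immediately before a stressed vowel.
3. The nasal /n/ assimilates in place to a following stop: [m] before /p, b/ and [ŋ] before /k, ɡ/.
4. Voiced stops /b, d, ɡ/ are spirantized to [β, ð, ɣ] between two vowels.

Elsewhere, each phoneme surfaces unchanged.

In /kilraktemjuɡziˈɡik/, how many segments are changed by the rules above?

5

Segments that undergo a rule: /i/ → [iː] (rule 1); /e/ → [eː] (rule 1); /u/ → [uː] (rule 1); /i/ → [iː] (rule 1); /ɡ/ → [ɣ] (rule 4).
All other segments surface unchanged.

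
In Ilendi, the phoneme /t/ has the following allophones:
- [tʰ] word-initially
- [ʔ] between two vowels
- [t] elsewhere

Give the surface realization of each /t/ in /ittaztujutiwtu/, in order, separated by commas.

Occurrence 1 (position 2): no conditioning environment matches → elsewhere allophone [t].
Occurrence 2 (position 3): no conditioning environment matches → elsewhere allophone [t].
Occurrence 3 (position 6): no conditioning environment matches → elsewhere allophone [t].
Occurrence 4 (position 10): between two vowels → [ʔ].
Occurrence 5 (position 13): no conditioning environment matches → elsewhere allophone [t].

[t], [t], [t], [ʔ], [t]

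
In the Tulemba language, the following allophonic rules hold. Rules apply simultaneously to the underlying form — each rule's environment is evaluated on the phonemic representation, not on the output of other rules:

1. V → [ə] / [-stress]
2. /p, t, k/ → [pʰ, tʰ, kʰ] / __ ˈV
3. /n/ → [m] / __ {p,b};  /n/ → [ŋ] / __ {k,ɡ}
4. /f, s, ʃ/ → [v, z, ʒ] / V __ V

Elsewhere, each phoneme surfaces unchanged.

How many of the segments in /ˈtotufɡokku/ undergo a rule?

4

Segments that undergo a rule: /t/ → [tʰ] (rule 2); /u/ → [ə] (rule 1); /o/ → [ə] (rule 1); /u/ → [ə] (rule 1).
All other segments surface unchanged.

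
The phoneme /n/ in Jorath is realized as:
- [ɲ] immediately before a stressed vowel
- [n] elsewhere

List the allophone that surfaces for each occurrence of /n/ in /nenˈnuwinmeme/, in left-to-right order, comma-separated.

Occurrence 1 (position 1): no conditioning environment matches → elsewhere allophone [n].
Occurrence 2 (position 3): no conditioning environment matches → elsewhere allophone [n].
Occurrence 3 (position 4): immediately before a stressed vowel → [ɲ].
Occurrence 4 (position 8): no conditioning environment matches → elsewhere allophone [n].

[n], [n], [ɲ], [n]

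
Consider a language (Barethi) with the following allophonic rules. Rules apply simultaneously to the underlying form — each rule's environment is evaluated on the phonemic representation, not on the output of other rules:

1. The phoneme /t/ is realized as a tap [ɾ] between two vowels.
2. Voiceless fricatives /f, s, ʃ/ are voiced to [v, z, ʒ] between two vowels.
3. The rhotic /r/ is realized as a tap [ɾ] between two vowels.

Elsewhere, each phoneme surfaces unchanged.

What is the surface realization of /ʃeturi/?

/ʃ/ (word-initial) is in the target of rule 2 but the environment (between two vowels) is not met → [ʃ].
/e/ stays [e].
/t/ — between /e/ and /u/, between two vowels — surfaces as [ɾ] (rule 1).
/u/ stays [u].
/r/ meets the environment for rule 3 (between two vowels) → [ɾ].
/i/ (word-final): no rule targets it → [i].

[ʃeɾuɾi]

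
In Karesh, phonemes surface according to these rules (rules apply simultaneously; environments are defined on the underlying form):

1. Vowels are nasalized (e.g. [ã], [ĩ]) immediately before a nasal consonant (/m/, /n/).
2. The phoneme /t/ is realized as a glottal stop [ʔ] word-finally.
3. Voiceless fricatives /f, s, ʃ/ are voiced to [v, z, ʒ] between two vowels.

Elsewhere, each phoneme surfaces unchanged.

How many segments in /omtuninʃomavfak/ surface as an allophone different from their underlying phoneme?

Segments that undergo a rule: /o/ → [õ] (rule 1); /u/ → [ũ] (rule 1); /i/ → [ĩ] (rule 1); /o/ → [õ] (rule 1).
All other segments surface unchanged.

4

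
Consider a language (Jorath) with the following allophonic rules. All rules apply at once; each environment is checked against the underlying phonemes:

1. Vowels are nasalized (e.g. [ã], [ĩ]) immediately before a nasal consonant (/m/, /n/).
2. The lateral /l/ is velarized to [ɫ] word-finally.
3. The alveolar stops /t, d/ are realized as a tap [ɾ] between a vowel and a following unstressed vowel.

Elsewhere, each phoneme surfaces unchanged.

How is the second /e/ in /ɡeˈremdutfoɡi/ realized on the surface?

[ẽ]

Rule 1 applies to /e/ (between /r/ and /m/: before a nasal consonant) → [ẽ].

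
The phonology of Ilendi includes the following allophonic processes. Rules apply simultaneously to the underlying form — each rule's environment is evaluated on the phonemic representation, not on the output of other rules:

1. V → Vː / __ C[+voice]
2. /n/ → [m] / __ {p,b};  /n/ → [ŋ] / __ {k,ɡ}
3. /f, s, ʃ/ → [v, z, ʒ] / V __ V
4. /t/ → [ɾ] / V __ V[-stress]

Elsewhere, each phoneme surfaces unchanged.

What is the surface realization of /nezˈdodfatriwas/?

/n/ (word-initial): rule 2 targets it, but not before a labial or velar stop → unchanged [n].
/e/ (between /n/ and /z/): before a voiced consonant, so rule 1 applies → [eː].
/z/ (between /e/ and /d/): no rule targets it → [z].
/d/ (between /z/ and /o/) is unaffected → [d].
/o/ (between /d/ and /d/): before a voiced consonant, so rule 1 applies → [oː].
/d/ (between /o/ and /f/): no rule targets it → [d].
/f/ (between /d/ and /a/): rule 3 targets it, but not between two vowels → unchanged [f].
/a/ (between /f/ and /t/): rule 1 targets it, but not before a voiced consonant → unchanged [a].
/t/ (between /a/ and /r/) fails the environment for rule 4, so it stays [t].
/r/ — not in any rule's target class → [r].
/i/ meets the environment for rule 1 (before a voiced consonant) → [iː].
/w/ (between /i/ and /a/) is unaffected → [w].
/a/ (between /w/ and /s/) is in the target of rule 1 but the environment (before a voiced consonant) is not met → [a].
/s/ (word-final) fails the environment for rule 3, so it stays [s].

[neːzˈdoːdfatriːwas]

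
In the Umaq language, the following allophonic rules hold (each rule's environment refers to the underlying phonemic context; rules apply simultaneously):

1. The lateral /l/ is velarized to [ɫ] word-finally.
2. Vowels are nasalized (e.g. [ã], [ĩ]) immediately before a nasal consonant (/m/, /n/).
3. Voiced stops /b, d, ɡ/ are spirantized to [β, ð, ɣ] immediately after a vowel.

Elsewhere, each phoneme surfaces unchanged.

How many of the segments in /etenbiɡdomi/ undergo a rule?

3

Segments that undergo a rule: /e/ → [ẽ] (rule 2); /ɡ/ → [ɣ] (rule 3); /o/ → [õ] (rule 2).
All other segments surface unchanged.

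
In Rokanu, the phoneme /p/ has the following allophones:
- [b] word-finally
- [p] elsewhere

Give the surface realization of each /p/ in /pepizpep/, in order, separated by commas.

Occurrence 1 (position 1): no conditioning environment matches → elsewhere allophone [p].
Occurrence 2 (position 3): no conditioning environment matches → elsewhere allophone [p].
Occurrence 3 (position 6): no conditioning environment matches → elsewhere allophone [p].
Occurrence 4 (position 8): word-finally → [b].

[p], [p], [p], [b]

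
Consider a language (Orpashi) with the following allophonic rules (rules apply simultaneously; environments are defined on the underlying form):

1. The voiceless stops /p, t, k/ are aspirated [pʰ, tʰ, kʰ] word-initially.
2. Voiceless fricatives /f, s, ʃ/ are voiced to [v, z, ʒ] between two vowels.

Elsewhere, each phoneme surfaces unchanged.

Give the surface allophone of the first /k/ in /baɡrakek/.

[k]

/k/ (between /a/ and /e/) fails the environment for rule 1, so it stays [k].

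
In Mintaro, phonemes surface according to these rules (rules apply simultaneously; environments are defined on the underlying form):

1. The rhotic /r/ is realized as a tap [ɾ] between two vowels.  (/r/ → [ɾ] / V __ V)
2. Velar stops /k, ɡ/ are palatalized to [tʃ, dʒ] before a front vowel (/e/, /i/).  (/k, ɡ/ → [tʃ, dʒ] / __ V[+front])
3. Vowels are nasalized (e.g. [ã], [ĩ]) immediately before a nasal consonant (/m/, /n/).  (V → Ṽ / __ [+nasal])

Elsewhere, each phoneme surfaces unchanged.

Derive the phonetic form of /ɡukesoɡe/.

[ɡutʃesodʒe]

/ɡ/ — word-initial; rule 2 does not apply here → [ɡ].
/u/ (between /ɡ/ and /k/) fails the environment for rule 3, so it stays [u].
Rule 2 applies to /k/ (between /u/ and /e/: before a front vowel) → [tʃ].
/e/ (between /k/ and /s/) fails the environment for rule 3, so it stays [e].
/s/ (between /e/ and /o/): no rule targets it → [s].
/o/ (between /s/ and /ɡ/): rule 3 targets it, but not before a nasal consonant → unchanged [o].
Rule 2 applies to /ɡ/ (between /o/ and /e/: before a front vowel) → [dʒ].
/e/ — word-final; rule 3 does not apply here → [e].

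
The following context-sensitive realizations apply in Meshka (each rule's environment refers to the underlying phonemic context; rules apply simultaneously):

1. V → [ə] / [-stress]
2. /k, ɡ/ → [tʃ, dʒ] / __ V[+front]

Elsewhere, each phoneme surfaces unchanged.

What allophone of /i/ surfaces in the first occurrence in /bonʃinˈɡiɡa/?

/i/ — between /ʃ/ and /n/, in an unstressed syllable — surfaces as [ə] (rule 1).

[ə]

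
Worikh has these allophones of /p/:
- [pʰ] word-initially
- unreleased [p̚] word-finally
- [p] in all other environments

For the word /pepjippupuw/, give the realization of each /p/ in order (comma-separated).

Occurrence 1 (position 1): word-initially → [pʰ].
Occurrence 2 (position 3): no conditioning environment matches → elsewhere allophone [p].
Occurrence 3 (position 6): no conditioning environment matches → elsewhere allophone [p].
Occurrence 4 (position 7): no conditioning environment matches → elsewhere allophone [p].
Occurrence 5 (position 9): no conditioning environment matches → elsewhere allophone [p].

[pʰ], [p], [p], [p], [p]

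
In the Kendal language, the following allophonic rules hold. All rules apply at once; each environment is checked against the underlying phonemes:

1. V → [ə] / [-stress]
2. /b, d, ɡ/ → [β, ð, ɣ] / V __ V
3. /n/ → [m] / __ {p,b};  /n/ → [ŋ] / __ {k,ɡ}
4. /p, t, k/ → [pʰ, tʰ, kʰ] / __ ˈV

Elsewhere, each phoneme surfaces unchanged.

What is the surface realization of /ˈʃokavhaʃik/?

[ˈʃokəvhəʃək]

/o/ (between /ʃ/ and /k/): rule 1 targets it, but not in an unstressed syllable → unchanged [o].
/k/ (between /o/ and /a/): rule 4 targets it, but not immediately before a stressed vowel → unchanged [k].
/a/ (between /k/ and /v/) occurs in an unstressed syllable → [ə] by rule 1.
/a/ — between /h/ and /ʃ/, in an unstressed syllable — surfaces as [ə] (rule 1).
/i/ (between /ʃ/ and /k/): in an unstressed syllable, so rule 1 applies → [ə].
/k/ (word-final) fails the environment for rule 4, so it stays [k].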